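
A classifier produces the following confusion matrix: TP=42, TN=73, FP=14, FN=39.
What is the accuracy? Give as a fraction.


Accuracy = (TP + TN) / (TP + TN + FP + FN) = (42 + 73) / 168 = 115/168.

115/168


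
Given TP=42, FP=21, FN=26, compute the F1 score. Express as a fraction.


Precision = 42/63 = 2/3. Recall = 42/68 = 21/34. F1 = 2*P*R/(P+R) = 84/131.

84/131


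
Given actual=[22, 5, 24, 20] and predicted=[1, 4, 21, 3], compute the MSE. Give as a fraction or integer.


MSE = (1/4) * ((22-1)^2=441 + (5-4)^2=1 + (24-21)^2=9 + (20-3)^2=289). Sum = 740. MSE = 185.

185


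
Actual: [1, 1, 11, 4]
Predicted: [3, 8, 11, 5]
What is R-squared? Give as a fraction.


Mean(y) = 17/4. SS_res = 54. SS_tot = 267/4. R^2 = 1 - 54/(267/4) = 17/89.

17/89


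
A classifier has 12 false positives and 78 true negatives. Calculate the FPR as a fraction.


FPR = FP / (FP + TN) = 12 / 90 = 2/15.

2/15


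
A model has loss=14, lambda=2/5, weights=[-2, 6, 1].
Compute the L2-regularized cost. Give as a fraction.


L2 sq norm = sum(w^2) = 41. J = 14 + 2/5 * 41 = 152/5.

152/5


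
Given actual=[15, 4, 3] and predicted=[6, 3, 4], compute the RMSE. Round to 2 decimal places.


MSE = 27.6667. RMSE = sqrt(27.6667) = 5.26.

5.26


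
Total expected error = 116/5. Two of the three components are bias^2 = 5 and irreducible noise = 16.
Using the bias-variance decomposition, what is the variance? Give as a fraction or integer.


Total error = bias^2 + variance + irreducible noise. So variance = 116/5 - 5 - 16 = 11/5.

11/5


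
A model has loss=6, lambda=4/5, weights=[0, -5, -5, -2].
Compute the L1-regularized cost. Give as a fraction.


L1 norm = sum(|w|) = 12. J = 6 + 4/5 * 12 = 78/5.

78/5


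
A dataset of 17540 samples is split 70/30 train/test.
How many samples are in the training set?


Test set = 17540 * 30% = 5262. Training set = 17540 - 5262 = 12278.

12278


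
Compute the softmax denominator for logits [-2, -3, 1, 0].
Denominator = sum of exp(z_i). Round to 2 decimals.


Denom = e^-2=0.1353 + e^-3=0.0498 + e^1=2.7183 + e^0=1.0000. Sum = 3.9034, which rounds to 3.90.

3.90


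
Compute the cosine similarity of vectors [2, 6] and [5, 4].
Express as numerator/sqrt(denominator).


dot = 34. |a|^2 = 40, |b|^2 = 41. cos = 34/sqrt(1640).

34/sqrt(1640)


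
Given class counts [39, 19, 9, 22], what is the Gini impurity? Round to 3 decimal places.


Total = 89. Proportions: 39/89, 19/89, 9/89, 22/89. sum(p_i^2) = 0.3089. Gini = 1 - 0.3089 = 0.6911, which rounds to 0.691.

0.691


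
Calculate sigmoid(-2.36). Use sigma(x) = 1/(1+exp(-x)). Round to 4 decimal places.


sigma(-2.36) = 1/(1+e^(2.36)) = 1/(1+10.590951) = 1/11.590951 = 0.0863.

0.0863


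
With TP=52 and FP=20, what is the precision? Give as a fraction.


Precision = TP / (TP + FP) = 52 / 72 = 13/18.

13/18


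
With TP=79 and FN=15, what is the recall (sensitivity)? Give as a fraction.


Recall = TP / (TP + FN) = 79 / 94 = 79/94.

79/94


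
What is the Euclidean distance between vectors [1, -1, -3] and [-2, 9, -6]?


d = sqrt(sum of squared differences). (1--2)^2=9, (-1-9)^2=100, (-3--6)^2=9. Sum = 118.

sqrt(118)


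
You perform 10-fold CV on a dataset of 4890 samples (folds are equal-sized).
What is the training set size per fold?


Each validation fold has 4890/10 = 489 samples. Training set = 4890 - 489 = 4401.

4401


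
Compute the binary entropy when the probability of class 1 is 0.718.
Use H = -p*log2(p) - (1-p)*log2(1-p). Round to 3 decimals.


H = -0.718*log2(0.718) - 0.282*log2(0.282) = 0.858.

0.858


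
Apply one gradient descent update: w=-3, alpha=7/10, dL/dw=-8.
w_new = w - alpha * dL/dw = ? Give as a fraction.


w_new = -3 - 7/10 * -8 = -3 - -28/5 = 13/5.

13/5


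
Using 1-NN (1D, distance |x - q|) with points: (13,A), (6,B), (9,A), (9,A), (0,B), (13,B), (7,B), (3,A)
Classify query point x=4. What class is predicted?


Distances: |13-4|=9, |6-4|=2, |9-4|=5, |9-4|=5, |0-4|=4, |13-4|=9, |7-4|=3, |3-4|=1. 1 nearest: (3,A). Counts: {'A': 1}. Majority class: A.

A


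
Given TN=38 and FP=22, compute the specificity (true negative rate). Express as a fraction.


Specificity = TN / (TN + FP) = 38 / 60 = 19/30.

19/30


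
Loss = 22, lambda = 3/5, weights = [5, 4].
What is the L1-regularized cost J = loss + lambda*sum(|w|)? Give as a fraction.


L1 norm = sum(|w|) = 9. J = 22 + 3/5 * 9 = 137/5.

137/5


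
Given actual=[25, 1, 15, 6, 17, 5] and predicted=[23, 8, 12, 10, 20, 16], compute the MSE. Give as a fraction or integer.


MSE = (1/6) * ((25-23)^2=4 + (1-8)^2=49 + (15-12)^2=9 + (6-10)^2=16 + (17-20)^2=9 + (5-16)^2=121). Sum = 208. MSE = 104/3.

104/3


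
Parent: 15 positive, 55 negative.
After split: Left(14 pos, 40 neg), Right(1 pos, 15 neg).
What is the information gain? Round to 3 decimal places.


H(parent) = 0.7496. H(left) = 0.8256, H(right) = 0.3373. Weighted = (54/70)*0.8256 + (16/70)*0.3373 = 0.7140. IG = 0.7496 - 0.7140 = 0.0356, which rounds to 0.036.

0.036


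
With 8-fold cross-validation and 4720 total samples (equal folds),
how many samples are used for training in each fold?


Each validation fold has 4720/8 = 590 samples. Training set = 4720 - 590 = 4130.

4130


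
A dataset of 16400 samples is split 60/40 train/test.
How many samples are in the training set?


Test set = 16400 * 40% = 6560. Training set = 16400 - 6560 = 9840.

9840


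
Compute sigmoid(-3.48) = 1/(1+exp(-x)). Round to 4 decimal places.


sigma(-3.48) = 1/(1+e^(3.48)) = 1/(1+32.459722) = 1/33.459722 = 0.0299.

0.0299


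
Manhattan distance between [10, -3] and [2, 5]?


d = sum of absolute differences: |10-2|=8 + |-3-5|=8 = 16.

16


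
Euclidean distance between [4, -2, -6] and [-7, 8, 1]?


d = sqrt(sum of squared differences). (4--7)^2=121, (-2-8)^2=100, (-6-1)^2=49. Sum = 270.

sqrt(270)


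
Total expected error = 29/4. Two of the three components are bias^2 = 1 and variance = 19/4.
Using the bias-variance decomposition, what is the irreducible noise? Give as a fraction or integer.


Total error = bias^2 + variance + irreducible noise. So irreducible noise = 29/4 - 1 - 19/4 = 3/2.

3/2


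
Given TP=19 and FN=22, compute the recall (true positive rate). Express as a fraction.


Recall = TP / (TP + FN) = 19 / 41 = 19/41.

19/41


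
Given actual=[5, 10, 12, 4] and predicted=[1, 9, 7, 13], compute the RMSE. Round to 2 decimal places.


MSE = 30.7500. RMSE = sqrt(30.7500) = 5.55.

5.55


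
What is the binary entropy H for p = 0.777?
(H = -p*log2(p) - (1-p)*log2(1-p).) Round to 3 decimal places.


H = -0.777*log2(0.777) - 0.223*log2(0.223) = 0.766.

0.766


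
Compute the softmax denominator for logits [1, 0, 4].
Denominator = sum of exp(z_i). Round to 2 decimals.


Denom = e^1=2.7183 + e^0=1.0000 + e^4=54.5982. Sum = 58.3165, which rounds to 58.32.

58.32


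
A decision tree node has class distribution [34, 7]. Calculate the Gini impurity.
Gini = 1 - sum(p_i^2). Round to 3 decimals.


Total = 41. Proportions: 34/41, 7/41. sum(p_i^2) = 0.7168. Gini = 1 - 0.7168 = 0.2832, which rounds to 0.283.

0.283


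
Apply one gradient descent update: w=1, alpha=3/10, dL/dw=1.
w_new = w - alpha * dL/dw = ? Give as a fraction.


w_new = 1 - 3/10 * 1 = 1 - 3/10 = 7/10.

7/10


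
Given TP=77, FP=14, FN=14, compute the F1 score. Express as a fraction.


Precision = 77/91 = 11/13. Recall = 77/91 = 11/13. F1 = 2*P*R/(P+R) = 11/13.

11/13


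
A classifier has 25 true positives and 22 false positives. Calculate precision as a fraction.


Precision = TP / (TP + FP) = 25 / 47 = 25/47.

25/47


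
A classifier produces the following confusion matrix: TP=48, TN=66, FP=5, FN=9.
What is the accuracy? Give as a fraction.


Accuracy = (TP + TN) / (TP + TN + FP + FN) = (48 + 66) / 128 = 57/64.

57/64


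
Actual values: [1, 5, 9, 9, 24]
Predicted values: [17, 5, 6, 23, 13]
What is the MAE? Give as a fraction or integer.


MAE = (1/5) * (|1-17|=16 + |5-5|=0 + |9-6|=3 + |9-23|=14 + |24-13|=11). Sum = 44. MAE = 44/5.

44/5


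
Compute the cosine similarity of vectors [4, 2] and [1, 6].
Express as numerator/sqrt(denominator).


dot = 16. |a|^2 = 20, |b|^2 = 37. cos = 16/sqrt(740).

16/sqrt(740)


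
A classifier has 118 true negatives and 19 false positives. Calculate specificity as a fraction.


Specificity = TN / (TN + FP) = 118 / 137 = 118/137.

118/137


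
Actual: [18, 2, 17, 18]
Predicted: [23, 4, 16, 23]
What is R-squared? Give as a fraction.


Mean(y) = 55/4. SS_res = 55. SS_tot = 739/4. R^2 = 1 - 55/(739/4) = 519/739.

519/739


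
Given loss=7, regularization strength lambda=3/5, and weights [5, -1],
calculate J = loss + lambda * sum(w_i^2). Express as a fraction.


L2 sq norm = sum(w^2) = 26. J = 7 + 3/5 * 26 = 113/5.

113/5


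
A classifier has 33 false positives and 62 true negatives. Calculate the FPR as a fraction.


FPR = FP / (FP + TN) = 33 / 95 = 33/95.

33/95


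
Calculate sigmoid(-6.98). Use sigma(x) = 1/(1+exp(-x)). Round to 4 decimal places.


sigma(-6.98) = 1/(1+e^(6.98)) = 1/(1+1074.918367) = 1/1075.918367 = 0.0009.

0.0009


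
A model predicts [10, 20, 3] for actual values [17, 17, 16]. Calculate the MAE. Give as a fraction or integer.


MAE = (1/3) * (|17-10|=7 + |17-20|=3 + |16-3|=13). Sum = 23. MAE = 23/3.

23/3


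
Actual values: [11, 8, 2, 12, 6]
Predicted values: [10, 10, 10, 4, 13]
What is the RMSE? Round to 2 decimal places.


MSE = 36.4000. RMSE = sqrt(36.4000) = 6.03.

6.03


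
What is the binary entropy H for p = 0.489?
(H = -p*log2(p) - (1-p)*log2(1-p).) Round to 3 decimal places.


H = -0.489*log2(0.489) - 0.511*log2(0.511) = 1.000.

1.000


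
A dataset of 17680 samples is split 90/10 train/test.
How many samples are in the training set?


Test set = 17680 * 10% = 1768. Training set = 17680 - 1768 = 15912.

15912


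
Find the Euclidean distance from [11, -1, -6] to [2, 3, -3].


d = sqrt(sum of squared differences). (11-2)^2=81, (-1-3)^2=16, (-6--3)^2=9. Sum = 106.

sqrt(106)


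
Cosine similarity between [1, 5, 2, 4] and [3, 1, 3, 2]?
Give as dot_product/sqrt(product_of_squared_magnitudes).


dot = 22. |a|^2 = 46, |b|^2 = 23. cos = 22/sqrt(1058).

22/sqrt(1058)


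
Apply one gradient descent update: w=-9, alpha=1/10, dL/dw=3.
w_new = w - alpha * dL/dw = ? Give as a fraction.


w_new = -9 - 1/10 * 3 = -9 - 3/10 = -93/10.

-93/10


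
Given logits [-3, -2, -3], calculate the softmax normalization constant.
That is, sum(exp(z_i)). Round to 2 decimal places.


Denom = e^-3=0.0498 + e^-2=0.1353 + e^-3=0.0498. Sum = 0.2349, which rounds to 0.23.

0.23


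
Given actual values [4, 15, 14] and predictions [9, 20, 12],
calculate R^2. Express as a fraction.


Mean(y) = 11. SS_res = 54. SS_tot = 74. R^2 = 1 - 54/(74) = 10/37.

10/37


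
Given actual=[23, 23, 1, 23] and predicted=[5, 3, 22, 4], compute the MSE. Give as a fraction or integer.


MSE = (1/4) * ((23-5)^2=324 + (23-3)^2=400 + (1-22)^2=441 + (23-4)^2=361). Sum = 1526. MSE = 763/2.

763/2


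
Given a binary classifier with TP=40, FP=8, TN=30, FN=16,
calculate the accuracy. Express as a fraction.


Accuracy = (TP + TN) / (TP + TN + FP + FN) = (40 + 30) / 94 = 35/47.

35/47


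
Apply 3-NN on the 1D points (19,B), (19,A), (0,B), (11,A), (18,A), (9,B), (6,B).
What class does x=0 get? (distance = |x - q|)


Distances: |19-0|=19, |19-0|=19, |0-0|=0, |11-0|=11, |18-0|=18, |9-0|=9, |6-0|=6. 3 nearest: (0,B), (6,B), (9,B). Counts: {'B': 3}. Majority class: B.

B


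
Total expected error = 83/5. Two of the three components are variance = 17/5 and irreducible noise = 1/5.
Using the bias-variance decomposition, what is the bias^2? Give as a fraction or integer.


Total error = bias^2 + variance + irreducible noise. So bias^2 = 83/5 - 17/5 - 1/5 = 13.

13


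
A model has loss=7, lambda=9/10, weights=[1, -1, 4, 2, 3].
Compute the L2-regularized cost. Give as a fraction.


L2 sq norm = sum(w^2) = 31. J = 7 + 9/10 * 31 = 349/10.

349/10


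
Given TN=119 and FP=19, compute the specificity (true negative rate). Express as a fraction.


Specificity = TN / (TN + FP) = 119 / 138 = 119/138.

119/138


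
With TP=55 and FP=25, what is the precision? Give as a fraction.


Precision = TP / (TP + FP) = 55 / 80 = 11/16.

11/16


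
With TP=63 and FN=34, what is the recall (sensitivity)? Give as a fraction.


Recall = TP / (TP + FN) = 63 / 97 = 63/97.

63/97


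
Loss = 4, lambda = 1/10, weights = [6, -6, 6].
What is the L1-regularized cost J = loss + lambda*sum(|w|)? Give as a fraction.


L1 norm = sum(|w|) = 18. J = 4 + 1/10 * 18 = 29/5.

29/5


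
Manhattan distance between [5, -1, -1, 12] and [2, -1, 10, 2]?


d = sum of absolute differences: |5-2|=3 + |-1--1|=0 + |-1-10|=11 + |12-2|=10 = 24.

24


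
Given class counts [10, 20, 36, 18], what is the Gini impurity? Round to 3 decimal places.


Total = 84. Proportions: 10/84, 20/84, 36/84, 18/84. sum(p_i^2) = 0.3005. Gini = 1 - 0.3005 = 0.6995, which rounds to 0.700.

0.700


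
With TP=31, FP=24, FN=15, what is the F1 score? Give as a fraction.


Precision = 31/55 = 31/55. Recall = 31/46 = 31/46. F1 = 2*P*R/(P+R) = 62/101.

62/101


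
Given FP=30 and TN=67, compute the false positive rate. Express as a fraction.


FPR = FP / (FP + TN) = 30 / 97 = 30/97.

30/97


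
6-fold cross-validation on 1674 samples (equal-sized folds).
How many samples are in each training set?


Each validation fold has 1674/6 = 279 samples. Training set = 1674 - 279 = 1395.

1395


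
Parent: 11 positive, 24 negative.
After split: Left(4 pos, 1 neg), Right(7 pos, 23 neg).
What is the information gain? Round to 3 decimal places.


H(parent) = 0.8981. H(left) = 0.7219, H(right) = 0.7838. Weighted = (5/35)*0.7219 + (30/35)*0.7838 = 0.7750. IG = 0.8981 - 0.7750 = 0.1231, which rounds to 0.123.

0.123


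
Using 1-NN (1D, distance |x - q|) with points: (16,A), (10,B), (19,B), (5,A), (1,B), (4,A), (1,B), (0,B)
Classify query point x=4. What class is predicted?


Distances: |16-4|=12, |10-4|=6, |19-4|=15, |5-4|=1, |1-4|=3, |4-4|=0, |1-4|=3, |0-4|=4. 1 nearest: (4,A). Counts: {'A': 1}. Majority class: A.

A


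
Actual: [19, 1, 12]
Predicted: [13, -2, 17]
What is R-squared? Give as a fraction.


Mean(y) = 32/3. SS_res = 70. SS_tot = 494/3. R^2 = 1 - 70/(494/3) = 142/247.

142/247


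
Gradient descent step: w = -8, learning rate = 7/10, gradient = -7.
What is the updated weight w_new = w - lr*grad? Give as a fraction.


w_new = -8 - 7/10 * -7 = -8 - -49/10 = -31/10.

-31/10


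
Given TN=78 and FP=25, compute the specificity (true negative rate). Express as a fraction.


Specificity = TN / (TN + FP) = 78 / 103 = 78/103.

78/103


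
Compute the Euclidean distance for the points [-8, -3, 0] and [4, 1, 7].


d = sqrt(sum of squared differences). (-8-4)^2=144, (-3-1)^2=16, (0-7)^2=49. Sum = 209.

sqrt(209)


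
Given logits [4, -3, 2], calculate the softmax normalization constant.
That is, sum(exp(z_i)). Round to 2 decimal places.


Denom = e^4=54.5982 + e^-3=0.0498 + e^2=7.3891. Sum = 62.0371, which rounds to 62.04.

62.04


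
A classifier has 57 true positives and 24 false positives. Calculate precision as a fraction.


Precision = TP / (TP + FP) = 57 / 81 = 19/27.

19/27


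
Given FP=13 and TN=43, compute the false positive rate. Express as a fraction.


FPR = FP / (FP + TN) = 13 / 56 = 13/56.

13/56


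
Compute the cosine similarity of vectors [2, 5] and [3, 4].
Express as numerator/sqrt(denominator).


dot = 26. |a|^2 = 29, |b|^2 = 25. cos = 26/sqrt(725).

26/sqrt(725)


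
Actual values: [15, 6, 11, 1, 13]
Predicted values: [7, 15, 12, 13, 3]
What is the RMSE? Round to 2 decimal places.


MSE = 78.0000. RMSE = sqrt(78.0000) = 8.83.

8.83


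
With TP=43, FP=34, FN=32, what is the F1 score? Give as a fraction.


Precision = 43/77 = 43/77. Recall = 43/75 = 43/75. F1 = 2*P*R/(P+R) = 43/76.

43/76


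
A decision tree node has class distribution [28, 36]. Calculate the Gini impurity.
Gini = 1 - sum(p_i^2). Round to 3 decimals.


Total = 64. Proportions: 28/64, 36/64. sum(p_i^2) = 0.5078. Gini = 1 - 0.5078 = 0.4922, which rounds to 0.492.

0.492


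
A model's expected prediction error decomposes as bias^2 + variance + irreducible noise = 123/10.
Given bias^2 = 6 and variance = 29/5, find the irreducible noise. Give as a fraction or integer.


Total error = bias^2 + variance + irreducible noise. So irreducible noise = 123/10 - 6 - 29/5 = 1/2.

1/2


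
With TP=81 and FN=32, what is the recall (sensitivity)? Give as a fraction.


Recall = TP / (TP + FN) = 81 / 113 = 81/113.

81/113


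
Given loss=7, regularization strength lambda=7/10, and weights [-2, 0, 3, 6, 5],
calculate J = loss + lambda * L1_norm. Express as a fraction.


L1 norm = sum(|w|) = 16. J = 7 + 7/10 * 16 = 91/5.

91/5


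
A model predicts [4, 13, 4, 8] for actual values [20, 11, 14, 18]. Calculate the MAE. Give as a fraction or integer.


MAE = (1/4) * (|20-4|=16 + |11-13|=2 + |14-4|=10 + |18-8|=10). Sum = 38. MAE = 19/2.

19/2


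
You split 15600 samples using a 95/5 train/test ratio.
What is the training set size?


Test set = 15600 * 5% = 780. Training set = 15600 - 780 = 14820.

14820


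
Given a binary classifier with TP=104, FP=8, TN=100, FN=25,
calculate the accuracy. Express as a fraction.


Accuracy = (TP + TN) / (TP + TN + FP + FN) = (104 + 100) / 237 = 68/79.

68/79


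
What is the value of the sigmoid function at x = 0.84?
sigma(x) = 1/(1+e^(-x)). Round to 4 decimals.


sigma(0.84) = 1/(1+e^(-0.84)) = 1/(1+0.431711) = 1/1.431711 = 0.6985.

0.6985


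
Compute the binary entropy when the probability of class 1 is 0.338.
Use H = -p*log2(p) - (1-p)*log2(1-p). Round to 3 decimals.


H = -0.338*log2(0.338) - 0.662*log2(0.662) = 0.923.

0.923


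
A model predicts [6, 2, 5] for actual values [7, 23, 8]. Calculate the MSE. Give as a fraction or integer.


MSE = (1/3) * ((7-6)^2=1 + (23-2)^2=441 + (8-5)^2=9). Sum = 451. MSE = 451/3.

451/3


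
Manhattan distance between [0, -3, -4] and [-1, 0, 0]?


d = sum of absolute differences: |0--1|=1 + |-3-0|=3 + |-4-0|=4 = 8.

8


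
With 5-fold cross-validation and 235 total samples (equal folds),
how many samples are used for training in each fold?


Each validation fold has 235/5 = 47 samples. Training set = 235 - 47 = 188.

188


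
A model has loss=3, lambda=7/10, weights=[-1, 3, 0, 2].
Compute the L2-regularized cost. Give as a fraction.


L2 sq norm = sum(w^2) = 14. J = 3 + 7/10 * 14 = 64/5.

64/5


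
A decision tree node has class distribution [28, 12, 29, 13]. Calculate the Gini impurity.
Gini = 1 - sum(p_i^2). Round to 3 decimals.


Total = 82. Proportions: 28/82, 12/82, 29/82, 13/82. sum(p_i^2) = 0.2882. Gini = 1 - 0.2882 = 0.7118, which rounds to 0.712.

0.712


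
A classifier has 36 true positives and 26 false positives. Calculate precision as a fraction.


Precision = TP / (TP + FP) = 36 / 62 = 18/31.

18/31


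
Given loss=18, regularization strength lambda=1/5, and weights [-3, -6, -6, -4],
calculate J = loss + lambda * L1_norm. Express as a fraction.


L1 norm = sum(|w|) = 19. J = 18 + 1/5 * 19 = 109/5.

109/5


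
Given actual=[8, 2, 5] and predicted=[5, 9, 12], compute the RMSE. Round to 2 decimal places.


MSE = 35.6667. RMSE = sqrt(35.6667) = 5.97.

5.97


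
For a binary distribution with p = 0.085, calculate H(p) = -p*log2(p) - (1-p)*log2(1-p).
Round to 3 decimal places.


H = -0.085*log2(0.085) - 0.915*log2(0.915) = 0.420.

0.420


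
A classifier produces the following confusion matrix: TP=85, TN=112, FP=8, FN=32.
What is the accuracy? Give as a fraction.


Accuracy = (TP + TN) / (TP + TN + FP + FN) = (85 + 112) / 237 = 197/237.

197/237


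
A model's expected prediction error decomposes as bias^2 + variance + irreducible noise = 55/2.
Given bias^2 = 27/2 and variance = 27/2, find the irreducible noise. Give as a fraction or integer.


Total error = bias^2 + variance + irreducible noise. So irreducible noise = 55/2 - 27/2 - 27/2 = 1/2.

1/2


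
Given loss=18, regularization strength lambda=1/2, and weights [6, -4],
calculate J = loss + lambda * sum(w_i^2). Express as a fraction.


L2 sq norm = sum(w^2) = 52. J = 18 + 1/2 * 52 = 44.

44


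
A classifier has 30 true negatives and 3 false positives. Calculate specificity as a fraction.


Specificity = TN / (TN + FP) = 30 / 33 = 10/11.

10/11


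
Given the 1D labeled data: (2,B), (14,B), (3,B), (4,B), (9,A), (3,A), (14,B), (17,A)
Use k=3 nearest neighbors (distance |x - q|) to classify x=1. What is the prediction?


Distances: |2-1|=1, |14-1|=13, |3-1|=2, |4-1|=3, |9-1|=8, |3-1|=2, |14-1|=13, |17-1|=16. 3 nearest: (2,B), (3,A), (3,B). Counts: {'B': 2, 'A': 1}. Majority class: B.

B


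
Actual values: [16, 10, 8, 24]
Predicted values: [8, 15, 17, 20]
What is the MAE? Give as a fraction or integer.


MAE = (1/4) * (|16-8|=8 + |10-15|=5 + |8-17|=9 + |24-20|=4). Sum = 26. MAE = 13/2.

13/2


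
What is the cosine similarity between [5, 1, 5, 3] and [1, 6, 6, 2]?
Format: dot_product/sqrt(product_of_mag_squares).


dot = 47. |a|^2 = 60, |b|^2 = 77. cos = 47/sqrt(4620).

47/sqrt(4620)


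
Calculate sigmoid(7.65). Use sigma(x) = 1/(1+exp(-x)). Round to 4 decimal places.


sigma(7.65) = 1/(1+e^(-7.65)) = 1/(1+0.000476) = 1/1.000476 = 0.9995.

0.9995


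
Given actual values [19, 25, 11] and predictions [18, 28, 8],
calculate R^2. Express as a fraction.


Mean(y) = 55/3. SS_res = 19. SS_tot = 296/3. R^2 = 1 - 19/(296/3) = 239/296.

239/296


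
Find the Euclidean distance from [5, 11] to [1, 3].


d = sqrt(sum of squared differences). (5-1)^2=16, (11-3)^2=64. Sum = 80.

sqrt(80)


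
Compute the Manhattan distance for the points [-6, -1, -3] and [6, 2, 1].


d = sum of absolute differences: |-6-6|=12 + |-1-2|=3 + |-3-1|=4 = 19.

19


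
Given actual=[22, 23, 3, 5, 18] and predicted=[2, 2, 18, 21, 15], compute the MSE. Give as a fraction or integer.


MSE = (1/5) * ((22-2)^2=400 + (23-2)^2=441 + (3-18)^2=225 + (5-21)^2=256 + (18-15)^2=9). Sum = 1331. MSE = 1331/5.

1331/5


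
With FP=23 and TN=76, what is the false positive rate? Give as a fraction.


FPR = FP / (FP + TN) = 23 / 99 = 23/99.

23/99


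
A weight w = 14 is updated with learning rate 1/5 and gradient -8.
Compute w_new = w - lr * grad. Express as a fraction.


w_new = 14 - 1/5 * -8 = 14 - -8/5 = 78/5.

78/5


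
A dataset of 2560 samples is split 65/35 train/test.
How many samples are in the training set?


Test set = 2560 * 35% = 896. Training set = 2560 - 896 = 1664.

1664


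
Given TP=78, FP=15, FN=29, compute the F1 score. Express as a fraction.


Precision = 78/93 = 26/31. Recall = 78/107 = 78/107. F1 = 2*P*R/(P+R) = 39/50.

39/50


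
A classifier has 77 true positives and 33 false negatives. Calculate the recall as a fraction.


Recall = TP / (TP + FN) = 77 / 110 = 7/10.

7/10


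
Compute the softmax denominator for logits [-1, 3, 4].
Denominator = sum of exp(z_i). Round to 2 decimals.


Denom = e^-1=0.3679 + e^3=20.0855 + e^4=54.5982. Sum = 75.0516, which rounds to 75.05.

75.05


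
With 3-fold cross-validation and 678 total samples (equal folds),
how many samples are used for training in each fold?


Each validation fold has 678/3 = 226 samples. Training set = 678 - 226 = 452.

452


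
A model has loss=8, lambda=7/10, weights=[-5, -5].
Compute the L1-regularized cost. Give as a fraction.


L1 norm = sum(|w|) = 10. J = 8 + 7/10 * 10 = 15.

15


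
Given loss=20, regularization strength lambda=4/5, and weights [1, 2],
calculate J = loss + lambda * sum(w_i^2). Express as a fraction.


L2 sq norm = sum(w^2) = 5. J = 20 + 4/5 * 5 = 24.

24


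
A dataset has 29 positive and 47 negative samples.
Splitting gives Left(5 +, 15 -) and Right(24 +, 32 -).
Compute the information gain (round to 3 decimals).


H(parent) = 0.9591. H(left) = 0.8113, H(right) = 0.9852. Weighted = (20/76)*0.8113 + (56/76)*0.9852 = 0.9394. IG = 0.9591 - 0.9394 = 0.0197, which rounds to 0.020.

0.020


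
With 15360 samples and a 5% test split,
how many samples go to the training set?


Test set = 15360 * 5% = 768. Training set = 15360 - 768 = 14592.

14592


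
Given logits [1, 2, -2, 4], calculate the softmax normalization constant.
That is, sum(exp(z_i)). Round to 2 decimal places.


Denom = e^1=2.7183 + e^2=7.3891 + e^-2=0.1353 + e^4=54.5982. Sum = 64.8409, which rounds to 64.84.

64.84


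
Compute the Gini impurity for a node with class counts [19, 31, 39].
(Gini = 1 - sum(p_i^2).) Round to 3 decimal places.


Total = 89. Proportions: 19/89, 31/89, 39/89. sum(p_i^2) = 0.3589. Gini = 1 - 0.3589 = 0.6411, which rounds to 0.641.

0.641


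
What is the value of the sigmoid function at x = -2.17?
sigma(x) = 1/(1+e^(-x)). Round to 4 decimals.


sigma(-2.17) = 1/(1+e^(2.17)) = 1/(1+8.758284) = 1/9.758284 = 0.1025.

0.1025


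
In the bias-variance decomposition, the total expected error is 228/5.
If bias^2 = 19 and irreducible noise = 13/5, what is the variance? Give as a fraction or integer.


Total error = bias^2 + variance + irreducible noise. So variance = 228/5 - 19 - 13/5 = 24.

24


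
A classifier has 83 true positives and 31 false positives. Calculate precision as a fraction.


Precision = TP / (TP + FP) = 83 / 114 = 83/114.

83/114


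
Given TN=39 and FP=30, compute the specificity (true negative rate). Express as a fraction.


Specificity = TN / (TN + FP) = 39 / 69 = 13/23.

13/23


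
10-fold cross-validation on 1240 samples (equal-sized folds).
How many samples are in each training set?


Each validation fold has 1240/10 = 124 samples. Training set = 1240 - 124 = 1116.

1116


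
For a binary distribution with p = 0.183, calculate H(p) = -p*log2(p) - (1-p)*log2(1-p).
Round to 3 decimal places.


H = -0.183*log2(0.183) - 0.817*log2(0.817) = 0.687.

0.687


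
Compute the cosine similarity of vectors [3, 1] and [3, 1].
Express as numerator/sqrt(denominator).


dot = 10. |a|^2 = 10, |b|^2 = 10. cos = 10/sqrt(100).

10/sqrt(100)


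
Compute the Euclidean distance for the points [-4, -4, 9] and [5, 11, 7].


d = sqrt(sum of squared differences). (-4-5)^2=81, (-4-11)^2=225, (9-7)^2=4. Sum = 310.

sqrt(310)


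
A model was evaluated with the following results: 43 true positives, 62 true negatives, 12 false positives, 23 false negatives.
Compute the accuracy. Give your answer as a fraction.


Accuracy = (TP + TN) / (TP + TN + FP + FN) = (43 + 62) / 140 = 3/4.

3/4


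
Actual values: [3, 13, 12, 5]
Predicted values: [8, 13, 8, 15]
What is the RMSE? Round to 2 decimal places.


MSE = 35.2500. RMSE = sqrt(35.2500) = 5.94.

5.94


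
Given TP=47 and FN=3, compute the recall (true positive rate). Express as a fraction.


Recall = TP / (TP + FN) = 47 / 50 = 47/50.

47/50


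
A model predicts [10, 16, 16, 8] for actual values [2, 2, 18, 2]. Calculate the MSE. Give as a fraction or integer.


MSE = (1/4) * ((2-10)^2=64 + (2-16)^2=196 + (18-16)^2=4 + (2-8)^2=36). Sum = 300. MSE = 75.

75


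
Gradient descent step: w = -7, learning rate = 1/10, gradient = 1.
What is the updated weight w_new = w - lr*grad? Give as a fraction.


w_new = -7 - 1/10 * 1 = -7 - 1/10 = -71/10.

-71/10


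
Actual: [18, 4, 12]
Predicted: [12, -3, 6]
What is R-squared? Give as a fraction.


Mean(y) = 34/3. SS_res = 121. SS_tot = 296/3. R^2 = 1 - 121/(296/3) = -67/296.

-67/296


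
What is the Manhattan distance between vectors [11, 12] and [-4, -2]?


d = sum of absolute differences: |11--4|=15 + |12--2|=14 = 29.

29


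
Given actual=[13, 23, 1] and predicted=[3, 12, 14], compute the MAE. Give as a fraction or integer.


MAE = (1/3) * (|13-3|=10 + |23-12|=11 + |1-14|=13). Sum = 34. MAE = 34/3.

34/3


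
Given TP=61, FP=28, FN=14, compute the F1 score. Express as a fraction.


Precision = 61/89 = 61/89. Recall = 61/75 = 61/75. F1 = 2*P*R/(P+R) = 61/82.

61/82


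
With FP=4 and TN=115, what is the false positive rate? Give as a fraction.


FPR = FP / (FP + TN) = 4 / 119 = 4/119.

4/119


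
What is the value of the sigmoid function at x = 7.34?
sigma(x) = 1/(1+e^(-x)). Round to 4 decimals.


sigma(7.34) = 1/(1+e^(-7.34)) = 1/(1+0.000649) = 1/1.000649 = 0.9994.

0.9994


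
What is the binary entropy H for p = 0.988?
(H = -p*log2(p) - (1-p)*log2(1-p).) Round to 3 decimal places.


H = -0.988*log2(0.988) - 0.012*log2(0.012) = 0.094.

0.094


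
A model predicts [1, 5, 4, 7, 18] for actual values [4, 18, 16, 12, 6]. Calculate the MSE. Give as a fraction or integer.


MSE = (1/5) * ((4-1)^2=9 + (18-5)^2=169 + (16-4)^2=144 + (12-7)^2=25 + (6-18)^2=144). Sum = 491. MSE = 491/5.

491/5


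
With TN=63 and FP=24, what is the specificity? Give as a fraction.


Specificity = TN / (TN + FP) = 63 / 87 = 21/29.

21/29


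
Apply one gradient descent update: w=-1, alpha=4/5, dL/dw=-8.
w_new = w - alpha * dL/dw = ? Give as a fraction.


w_new = -1 - 4/5 * -8 = -1 - -32/5 = 27/5.

27/5


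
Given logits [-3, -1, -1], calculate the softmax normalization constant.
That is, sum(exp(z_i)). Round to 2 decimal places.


Denom = e^-3=0.0498 + e^-1=0.3679 + e^-1=0.3679. Sum = 0.7856, which rounds to 0.79.

0.79


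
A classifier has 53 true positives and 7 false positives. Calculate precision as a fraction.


Precision = TP / (TP + FP) = 53 / 60 = 53/60.

53/60


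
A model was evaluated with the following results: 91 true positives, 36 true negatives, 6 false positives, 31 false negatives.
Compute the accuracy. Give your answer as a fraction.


Accuracy = (TP + TN) / (TP + TN + FP + FN) = (91 + 36) / 164 = 127/164.

127/164


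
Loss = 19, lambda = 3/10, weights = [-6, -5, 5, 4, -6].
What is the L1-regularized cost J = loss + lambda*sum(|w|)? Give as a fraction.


L1 norm = sum(|w|) = 26. J = 19 + 3/10 * 26 = 134/5.

134/5


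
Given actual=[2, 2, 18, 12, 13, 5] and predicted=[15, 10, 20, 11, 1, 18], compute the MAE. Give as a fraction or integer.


MAE = (1/6) * (|2-15|=13 + |2-10|=8 + |18-20|=2 + |12-11|=1 + |13-1|=12 + |5-18|=13). Sum = 49. MAE = 49/6.

49/6


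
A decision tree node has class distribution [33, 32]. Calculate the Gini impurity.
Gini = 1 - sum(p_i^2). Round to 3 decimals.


Total = 65. Proportions: 33/65, 32/65. sum(p_i^2) = 0.5001. Gini = 1 - 0.5001 = 0.4999, which rounds to 0.500.

0.500


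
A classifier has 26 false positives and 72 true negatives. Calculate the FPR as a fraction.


FPR = FP / (FP + TN) = 26 / 98 = 13/49.

13/49


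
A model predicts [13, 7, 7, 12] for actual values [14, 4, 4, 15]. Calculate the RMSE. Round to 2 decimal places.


MSE = 7.0000. RMSE = sqrt(7.0000) = 2.65.

2.65


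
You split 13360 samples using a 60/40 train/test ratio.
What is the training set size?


Test set = 13360 * 40% = 5344. Training set = 13360 - 5344 = 8016.

8016


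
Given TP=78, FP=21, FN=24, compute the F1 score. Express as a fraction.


Precision = 78/99 = 26/33. Recall = 78/102 = 13/17. F1 = 2*P*R/(P+R) = 52/67.

52/67


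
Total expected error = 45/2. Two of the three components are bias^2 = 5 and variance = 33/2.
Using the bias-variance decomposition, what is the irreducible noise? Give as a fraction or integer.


Total error = bias^2 + variance + irreducible noise. So irreducible noise = 45/2 - 5 - 33/2 = 1.

1


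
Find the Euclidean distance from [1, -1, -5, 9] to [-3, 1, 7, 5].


d = sqrt(sum of squared differences). (1--3)^2=16, (-1-1)^2=4, (-5-7)^2=144, (9-5)^2=16. Sum = 180.

sqrt(180)


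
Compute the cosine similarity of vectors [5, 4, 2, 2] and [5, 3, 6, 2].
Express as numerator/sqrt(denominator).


dot = 53. |a|^2 = 49, |b|^2 = 74. cos = 53/sqrt(3626).

53/sqrt(3626)


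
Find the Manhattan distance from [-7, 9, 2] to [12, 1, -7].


d = sum of absolute differences: |-7-12|=19 + |9-1|=8 + |2--7|=9 = 36.

36


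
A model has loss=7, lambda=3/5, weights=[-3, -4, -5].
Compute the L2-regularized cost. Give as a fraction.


L2 sq norm = sum(w^2) = 50. J = 7 + 3/5 * 50 = 37.

37


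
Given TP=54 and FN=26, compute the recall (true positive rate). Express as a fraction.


Recall = TP / (TP + FN) = 54 / 80 = 27/40.

27/40


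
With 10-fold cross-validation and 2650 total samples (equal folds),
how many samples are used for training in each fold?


Each validation fold has 2650/10 = 265 samples. Training set = 2650 - 265 = 2385.

2385


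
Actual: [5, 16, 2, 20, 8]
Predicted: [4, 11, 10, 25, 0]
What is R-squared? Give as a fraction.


Mean(y) = 51/5. SS_res = 179. SS_tot = 1144/5. R^2 = 1 - 179/(1144/5) = 249/1144.

249/1144


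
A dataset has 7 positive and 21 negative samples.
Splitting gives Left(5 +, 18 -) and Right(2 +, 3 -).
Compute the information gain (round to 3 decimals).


H(parent) = 0.8113. H(left) = 0.7554, H(right) = 0.9710. Weighted = (23/28)*0.7554 + (5/28)*0.9710 = 0.7939. IG = 0.8113 - 0.7939 = 0.0174, which rounds to 0.017.

0.017


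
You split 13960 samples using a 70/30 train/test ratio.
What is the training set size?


Test set = 13960 * 30% = 4188. Training set = 13960 - 4188 = 9772.

9772


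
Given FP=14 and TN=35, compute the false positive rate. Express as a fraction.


FPR = FP / (FP + TN) = 14 / 49 = 2/7.

2/7


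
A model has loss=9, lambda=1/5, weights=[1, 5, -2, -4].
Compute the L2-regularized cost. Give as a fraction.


L2 sq norm = sum(w^2) = 46. J = 9 + 1/5 * 46 = 91/5.

91/5


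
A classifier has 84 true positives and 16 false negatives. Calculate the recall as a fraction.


Recall = TP / (TP + FN) = 84 / 100 = 21/25.

21/25


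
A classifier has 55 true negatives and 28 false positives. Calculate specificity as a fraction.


Specificity = TN / (TN + FP) = 55 / 83 = 55/83.

55/83


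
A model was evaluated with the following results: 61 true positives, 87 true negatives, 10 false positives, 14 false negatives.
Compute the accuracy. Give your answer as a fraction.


Accuracy = (TP + TN) / (TP + TN + FP + FN) = (61 + 87) / 172 = 37/43.

37/43


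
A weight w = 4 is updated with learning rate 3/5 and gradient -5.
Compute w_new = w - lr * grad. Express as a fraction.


w_new = 4 - 3/5 * -5 = 4 - -3 = 7.

7


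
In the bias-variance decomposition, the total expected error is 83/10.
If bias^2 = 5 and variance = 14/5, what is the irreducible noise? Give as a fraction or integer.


Total error = bias^2 + variance + irreducible noise. So irreducible noise = 83/10 - 5 - 14/5 = 1/2.

1/2


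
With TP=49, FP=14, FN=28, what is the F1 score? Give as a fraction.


Precision = 49/63 = 7/9. Recall = 49/77 = 7/11. F1 = 2*P*R/(P+R) = 7/10.

7/10


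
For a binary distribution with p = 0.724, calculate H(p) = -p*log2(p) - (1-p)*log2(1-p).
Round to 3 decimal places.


H = -0.724*log2(0.724) - 0.276*log2(0.276) = 0.850.

0.850


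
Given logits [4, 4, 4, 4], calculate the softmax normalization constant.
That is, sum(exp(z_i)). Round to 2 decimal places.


Denom = e^4=54.5982 + e^4=54.5982 + e^4=54.5982 + e^4=54.5982. Sum = 218.3928, which rounds to 218.39.

218.39


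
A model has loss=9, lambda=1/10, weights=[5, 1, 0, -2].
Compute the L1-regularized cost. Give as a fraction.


L1 norm = sum(|w|) = 8. J = 9 + 1/10 * 8 = 49/5.

49/5


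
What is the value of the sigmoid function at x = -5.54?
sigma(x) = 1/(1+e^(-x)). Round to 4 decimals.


sigma(-5.54) = 1/(1+e^(5.54)) = 1/(1+254.677999) = 1/255.677999 = 0.0039.

0.0039


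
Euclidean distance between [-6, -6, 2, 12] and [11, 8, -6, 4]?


d = sqrt(sum of squared differences). (-6-11)^2=289, (-6-8)^2=196, (2--6)^2=64, (12-4)^2=64. Sum = 613.

sqrt(613)


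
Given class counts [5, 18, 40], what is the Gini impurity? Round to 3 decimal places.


Total = 63. Proportions: 5/63, 18/63, 40/63. sum(p_i^2) = 0.4911. Gini = 1 - 0.4911 = 0.5089, which rounds to 0.509.

0.509


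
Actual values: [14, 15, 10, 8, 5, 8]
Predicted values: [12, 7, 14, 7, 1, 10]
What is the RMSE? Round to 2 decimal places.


MSE = 17.5000. RMSE = sqrt(17.5000) = 4.18.

4.18


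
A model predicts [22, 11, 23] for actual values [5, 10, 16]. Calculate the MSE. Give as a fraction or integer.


MSE = (1/3) * ((5-22)^2=289 + (10-11)^2=1 + (16-23)^2=49). Sum = 339. MSE = 113.

113


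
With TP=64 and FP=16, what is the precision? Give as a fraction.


Precision = TP / (TP + FP) = 64 / 80 = 4/5.

4/5


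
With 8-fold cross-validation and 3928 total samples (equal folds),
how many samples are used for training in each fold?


Each validation fold has 3928/8 = 491 samples. Training set = 3928 - 491 = 3437.

3437


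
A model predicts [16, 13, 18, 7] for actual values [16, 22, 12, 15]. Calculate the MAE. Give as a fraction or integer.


MAE = (1/4) * (|16-16|=0 + |22-13|=9 + |12-18|=6 + |15-7|=8). Sum = 23. MAE = 23/4.

23/4


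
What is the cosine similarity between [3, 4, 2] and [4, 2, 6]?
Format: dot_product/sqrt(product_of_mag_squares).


dot = 32. |a|^2 = 29, |b|^2 = 56. cos = 32/sqrt(1624).

32/sqrt(1624)


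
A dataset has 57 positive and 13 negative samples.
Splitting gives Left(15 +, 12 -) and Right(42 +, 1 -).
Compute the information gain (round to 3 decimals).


H(parent) = 0.6924. H(left) = 0.9911, H(right) = 0.1594. Weighted = (27/70)*0.9911 + (43/70)*0.1594 = 0.4802. IG = 0.6924 - 0.4802 = 0.2122, which rounds to 0.212.

0.212


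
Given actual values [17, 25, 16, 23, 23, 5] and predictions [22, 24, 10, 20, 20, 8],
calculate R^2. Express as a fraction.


Mean(y) = 109/6. SS_res = 89. SS_tot = 1637/6. R^2 = 1 - 89/(1637/6) = 1103/1637.

1103/1637


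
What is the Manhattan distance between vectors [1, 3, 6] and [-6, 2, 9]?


d = sum of absolute differences: |1--6|=7 + |3-2|=1 + |6-9|=3 = 11.

11


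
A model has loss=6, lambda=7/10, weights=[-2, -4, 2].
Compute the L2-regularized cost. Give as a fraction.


L2 sq norm = sum(w^2) = 24. J = 6 + 7/10 * 24 = 114/5.

114/5


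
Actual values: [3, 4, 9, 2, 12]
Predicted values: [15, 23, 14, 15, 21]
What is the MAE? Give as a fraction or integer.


MAE = (1/5) * (|3-15|=12 + |4-23|=19 + |9-14|=5 + |2-15|=13 + |12-21|=9). Sum = 58. MAE = 58/5.

58/5


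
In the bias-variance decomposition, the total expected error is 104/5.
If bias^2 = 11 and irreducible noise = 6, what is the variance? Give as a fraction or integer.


Total error = bias^2 + variance + irreducible noise. So variance = 104/5 - 11 - 6 = 19/5.

19/5


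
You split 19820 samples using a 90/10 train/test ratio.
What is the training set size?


Test set = 19820 * 10% = 1982. Training set = 19820 - 1982 = 17838.

17838


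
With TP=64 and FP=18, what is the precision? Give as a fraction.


Precision = TP / (TP + FP) = 64 / 82 = 32/41.

32/41


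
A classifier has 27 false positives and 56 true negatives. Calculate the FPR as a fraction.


FPR = FP / (FP + TN) = 27 / 83 = 27/83.

27/83


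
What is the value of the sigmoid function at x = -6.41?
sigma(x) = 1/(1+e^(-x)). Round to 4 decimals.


sigma(-6.41) = 1/(1+e^(6.41)) = 1/(1+607.893681) = 1/608.893681 = 0.0016.

0.0016


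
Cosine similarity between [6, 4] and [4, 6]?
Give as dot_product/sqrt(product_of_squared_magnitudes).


dot = 48. |a|^2 = 52, |b|^2 = 52. cos = 48/sqrt(2704).

48/sqrt(2704)
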